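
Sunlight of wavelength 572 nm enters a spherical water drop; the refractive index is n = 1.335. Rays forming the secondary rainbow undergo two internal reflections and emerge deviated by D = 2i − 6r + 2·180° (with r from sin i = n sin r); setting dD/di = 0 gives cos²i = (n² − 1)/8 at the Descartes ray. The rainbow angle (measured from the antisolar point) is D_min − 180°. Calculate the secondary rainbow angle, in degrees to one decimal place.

51.4°

cos²i = (1.78222 − 1)/8 = 0.09778; i = arccos(0.31269) = 71.778°.
sin r = sin 71.778°/1.335 = 0.71150; r = 45.357°.
D_min = 2·71.778° − 6·45.357° + 360° = 231.414°.
Rainbow angle = D_min − 180° = 51.414°.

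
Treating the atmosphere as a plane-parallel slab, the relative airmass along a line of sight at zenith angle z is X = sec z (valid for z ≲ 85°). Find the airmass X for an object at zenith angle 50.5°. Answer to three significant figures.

X = sec z = 1/cos 50.5° = 1/0.6361 = 1.5721.

1.57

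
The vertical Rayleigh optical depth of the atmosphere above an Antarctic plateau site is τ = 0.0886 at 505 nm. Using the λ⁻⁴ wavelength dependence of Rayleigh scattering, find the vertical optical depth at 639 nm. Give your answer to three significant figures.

0.0346

τ(639 nm) = τ(505 nm) × (505/639)⁴ = 0.0886 × (0.7903)⁴ = 0.0886 × 0.3901 = 0.0346.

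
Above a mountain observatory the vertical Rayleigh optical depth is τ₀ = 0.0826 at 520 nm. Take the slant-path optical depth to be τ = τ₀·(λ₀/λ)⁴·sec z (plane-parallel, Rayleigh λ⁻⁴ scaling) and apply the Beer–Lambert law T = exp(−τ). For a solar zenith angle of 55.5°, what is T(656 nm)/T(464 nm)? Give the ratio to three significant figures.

Airmass: sec 55.5° = 1.7655.
τ(656 nm) = 0.0826 × (520/656)⁴ × 1.7655 = 0.0826 × 0.3948 × 1.7655 = 0.0576.
τ(464 nm) = 0.0826 × (520/464)⁴ × 1.7655 = 0.0826 × 1.5774 × 1.7655 = 0.2300.
T(656)/T(464) = exp(τ_B − τ_A) = exp(0.1725) = 1.1882.

1.19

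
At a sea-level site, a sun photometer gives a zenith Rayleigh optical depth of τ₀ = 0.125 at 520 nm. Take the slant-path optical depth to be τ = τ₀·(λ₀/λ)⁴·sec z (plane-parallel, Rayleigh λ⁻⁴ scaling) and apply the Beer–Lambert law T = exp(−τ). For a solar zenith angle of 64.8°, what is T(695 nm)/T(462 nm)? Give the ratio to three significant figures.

Airmass: sec 64.8° = 2.3486.
τ(695 nm) = 0.125 × (520/695)⁴ × 2.3486 = 0.125 × 0.3134 × 2.3486 = 0.0920.
τ(462 nm) = 0.125 × (520/462)⁴ × 2.3486 = 0.125 × 1.6049 × 2.3486 = 0.4712.
T(695)/T(462) = exp(τ_B − τ_A) = exp(0.3792) = 1.4611.

1.46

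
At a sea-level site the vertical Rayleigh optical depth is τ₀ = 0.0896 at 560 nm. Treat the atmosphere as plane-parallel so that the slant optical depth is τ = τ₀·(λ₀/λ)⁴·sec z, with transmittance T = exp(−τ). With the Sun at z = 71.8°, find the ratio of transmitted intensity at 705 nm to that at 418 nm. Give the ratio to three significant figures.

2.25

Airmass: sec 71.8° = 3.2017.
τ(705 nm) = 0.0896 × (560/705)⁴ × 3.2017 = 0.0896 × 0.3981 × 3.2017 = 0.1142.
τ(418 nm) = 0.0896 × (560/418)⁴ × 3.2017 = 0.0896 × 3.2214 × 3.2017 = 0.9241.
T(705)/T(418) = exp(τ_B − τ_A) = exp(0.8099) = 2.2477.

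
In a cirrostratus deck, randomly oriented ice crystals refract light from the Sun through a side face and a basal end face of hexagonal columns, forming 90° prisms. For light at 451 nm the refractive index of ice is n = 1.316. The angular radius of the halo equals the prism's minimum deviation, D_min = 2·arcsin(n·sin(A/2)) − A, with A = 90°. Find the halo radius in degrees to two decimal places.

n·sin(A/2) = 1.316 × sin 45° = 1.316 × 0.7071 = 0.9306.
D_min = 2·arcsin(0.9306) − 90° = 2 × 68.521° − 90° = 47.042°.

47.04°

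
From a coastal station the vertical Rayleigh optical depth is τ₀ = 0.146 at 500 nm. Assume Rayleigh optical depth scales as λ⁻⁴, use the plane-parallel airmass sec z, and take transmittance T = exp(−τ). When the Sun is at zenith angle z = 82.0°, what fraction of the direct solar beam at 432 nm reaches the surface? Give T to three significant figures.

0.152

sec 82.0° = 7.1853.
τ = 0.146 × (500/432)⁴ × 7.1853 = 0.146 × 1.7945 × 7.1853 = 1.8825.
T = exp(−1.8825) = 0.1522.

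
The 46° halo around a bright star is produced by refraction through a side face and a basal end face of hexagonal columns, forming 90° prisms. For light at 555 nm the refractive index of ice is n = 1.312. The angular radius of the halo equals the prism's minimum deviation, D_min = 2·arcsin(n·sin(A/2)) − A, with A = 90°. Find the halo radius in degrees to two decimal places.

46.17°

n·sin(A/2) = 1.312 × sin 45° = 1.312 × 0.7071 = 0.9277.
D_min = 2·arcsin(0.9277) − 90° = 2 × 68.083° − 90° = 46.166°.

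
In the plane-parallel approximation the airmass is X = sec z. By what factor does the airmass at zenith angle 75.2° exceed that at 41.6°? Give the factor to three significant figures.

2.93

X(75.2°)/X(41.6°) = sec 75.2° / sec 41.6° = cos 41.6° / cos 75.2° = 0.7478/0.2554 = 2.9274.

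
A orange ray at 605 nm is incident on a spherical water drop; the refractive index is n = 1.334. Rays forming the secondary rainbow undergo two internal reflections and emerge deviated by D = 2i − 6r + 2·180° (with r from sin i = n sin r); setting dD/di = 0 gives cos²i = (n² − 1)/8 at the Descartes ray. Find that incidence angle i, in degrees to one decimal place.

cos²i = (1.334² − 1)/8 = (1.77956 − 1)/8 = 0.09744.
cos i = 0.31216, so i = 71.810°.

71.8°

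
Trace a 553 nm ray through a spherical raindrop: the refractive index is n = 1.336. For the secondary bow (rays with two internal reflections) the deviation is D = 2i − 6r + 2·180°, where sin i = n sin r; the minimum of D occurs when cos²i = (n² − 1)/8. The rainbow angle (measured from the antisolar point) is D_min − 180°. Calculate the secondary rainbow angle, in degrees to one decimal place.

cos²i = (1.78490 − 1)/8 = 0.09811; i = arccos(0.31323) = 71.746°.
sin r = sin 71.746°/1.336 = 0.71084; r = 45.303°.
D_min = 2·71.746° − 6·45.303° + 360° = 231.674°.
Rainbow angle = D_min − 180° = 51.674°.

51.7°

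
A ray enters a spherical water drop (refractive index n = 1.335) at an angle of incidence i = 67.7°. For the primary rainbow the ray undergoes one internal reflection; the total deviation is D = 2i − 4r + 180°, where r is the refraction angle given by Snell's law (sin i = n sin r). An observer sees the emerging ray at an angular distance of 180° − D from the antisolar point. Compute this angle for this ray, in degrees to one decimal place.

sin r = sin 67.7° / 1.335 = 0.9252/1.335 = 0.6930; r = 43.87°.
D = 2·67.7° − 4·43.87° + 180° = 135.40° − 175.49° + 180° = 139.91°.
Angle from antisolar point = 180° − D = 40.09°.

40.1°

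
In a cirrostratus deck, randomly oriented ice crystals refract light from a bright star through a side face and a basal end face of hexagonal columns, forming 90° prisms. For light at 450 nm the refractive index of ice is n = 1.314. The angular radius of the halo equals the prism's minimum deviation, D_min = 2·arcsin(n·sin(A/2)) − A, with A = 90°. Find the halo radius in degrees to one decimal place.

n·sin(A/2) = 1.314 × sin 45° = 1.314 × 0.7071 = 0.9291.
D_min = 2·arcsin(0.9291) − 90° = 2 × 68.301° − 90° = 46.602°.

46.6°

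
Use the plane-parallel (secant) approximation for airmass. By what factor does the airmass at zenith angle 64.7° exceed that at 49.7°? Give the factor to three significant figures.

1.51

X(64.7°)/X(49.7°) = sec 64.7° / sec 49.7° = cos 49.7° / cos 64.7° = 0.6468/0.4274 = 1.5135.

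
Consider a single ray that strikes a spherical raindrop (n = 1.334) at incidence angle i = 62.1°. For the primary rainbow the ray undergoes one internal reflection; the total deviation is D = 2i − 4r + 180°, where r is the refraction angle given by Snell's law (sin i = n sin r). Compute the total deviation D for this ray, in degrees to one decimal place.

138.2°

sin r = sin 62.1° / 1.334 = 0.8838/1.334 = 0.6625; r = 41.49°.
D = 2·62.1° − 4·41.49° + 180° = 124.20° − 165.96° + 180° = 138.24°.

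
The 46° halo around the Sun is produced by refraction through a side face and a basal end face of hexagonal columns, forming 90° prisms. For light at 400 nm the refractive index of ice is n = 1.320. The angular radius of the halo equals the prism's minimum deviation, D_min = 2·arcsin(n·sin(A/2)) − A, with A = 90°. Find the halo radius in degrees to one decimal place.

n·sin(A/2) = 1.320 × sin 45° = 1.320 × 0.7071 = 0.9334.
D_min = 2·arcsin(0.9334) − 90° = 2 × 68.968° − 90° = 47.936°.

47.9°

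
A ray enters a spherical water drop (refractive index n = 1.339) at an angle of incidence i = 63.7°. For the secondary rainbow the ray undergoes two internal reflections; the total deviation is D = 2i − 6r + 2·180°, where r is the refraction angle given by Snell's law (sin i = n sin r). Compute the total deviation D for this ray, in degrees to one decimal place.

sin r = sin 63.7° / 1.339 = 0.8965/1.339 = 0.6695; r = 42.03°.
D = 2·63.7° − 6·42.03° + 2·180° = 127.40° − 252.18° + 360° = 235.22°.

235.2°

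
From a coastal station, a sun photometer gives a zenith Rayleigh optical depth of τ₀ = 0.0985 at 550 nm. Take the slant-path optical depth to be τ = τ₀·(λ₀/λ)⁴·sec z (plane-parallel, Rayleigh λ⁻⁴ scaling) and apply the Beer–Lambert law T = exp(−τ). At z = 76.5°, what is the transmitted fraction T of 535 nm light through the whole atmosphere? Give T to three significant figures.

sec 76.5° = 4.2837.
τ = 0.0985 × (550/535)⁴ × 4.2837 = 0.0985 × 1.1170 × 4.2837 = 0.4713.
T = exp(−0.4713) = 0.6242.

0.624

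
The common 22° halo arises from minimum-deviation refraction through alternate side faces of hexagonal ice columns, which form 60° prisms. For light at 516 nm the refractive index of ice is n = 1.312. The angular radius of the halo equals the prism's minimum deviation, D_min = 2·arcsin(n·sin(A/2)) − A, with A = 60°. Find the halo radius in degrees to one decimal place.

22.0°

n·sin(A/2) = 1.312 × sin 30° = 1.312 × 0.5000 = 0.6560.
D_min = 2·arcsin(0.6560) − 60° = 2 × 40.996° − 60° = 21.991°.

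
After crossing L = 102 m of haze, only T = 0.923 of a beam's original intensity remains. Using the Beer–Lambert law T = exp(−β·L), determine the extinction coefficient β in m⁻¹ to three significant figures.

Beer–Lambert: T = exp(−βL) ⇒ β = −ln(T)/L = −ln(0.923)/102 = 0.0801/102 = 0.0007855 m⁻¹.

0.000786 m⁻¹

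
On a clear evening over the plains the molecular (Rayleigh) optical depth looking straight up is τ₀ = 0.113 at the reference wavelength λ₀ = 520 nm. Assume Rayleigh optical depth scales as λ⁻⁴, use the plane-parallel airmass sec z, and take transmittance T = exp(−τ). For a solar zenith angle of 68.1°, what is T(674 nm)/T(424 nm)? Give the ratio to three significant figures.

1.78

Airmass: sec 68.1° = 2.6811.
τ(674 nm) = 0.113 × (520/674)⁴ × 2.6811 = 0.113 × 0.3543 × 2.6811 = 0.1073.
τ(424 nm) = 0.113 × (520/424)⁴ × 2.6811 = 0.113 × 2.2623 × 2.6811 = 0.6854.
T(674)/T(424) = exp(τ_B − τ_A) = exp(0.5780) = 1.7825.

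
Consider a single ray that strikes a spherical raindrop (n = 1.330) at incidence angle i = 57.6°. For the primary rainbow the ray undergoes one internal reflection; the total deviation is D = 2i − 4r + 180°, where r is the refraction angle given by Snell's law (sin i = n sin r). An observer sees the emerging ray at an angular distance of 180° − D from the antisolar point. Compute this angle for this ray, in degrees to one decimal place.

sin r = sin 57.6° / 1.330 = 0.8443/1.330 = 0.6348; r = 39.41°.
D = 2·57.6° − 4·39.41° + 180° = 115.20° − 157.63° + 180° = 137.57°.
Angle from antisolar point = 180° − D = 42.43°.

42.4°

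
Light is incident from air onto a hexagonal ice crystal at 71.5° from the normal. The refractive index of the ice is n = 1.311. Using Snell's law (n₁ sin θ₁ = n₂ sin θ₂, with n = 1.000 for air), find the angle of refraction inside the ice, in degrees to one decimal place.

46.3°

Snell: sin θ_r = sin θ_i / n = sin 71.5° / 1.311 = 0.9483 / 1.311 = 0.7234.
θ_r = arcsin(0.7234) = 46.33°.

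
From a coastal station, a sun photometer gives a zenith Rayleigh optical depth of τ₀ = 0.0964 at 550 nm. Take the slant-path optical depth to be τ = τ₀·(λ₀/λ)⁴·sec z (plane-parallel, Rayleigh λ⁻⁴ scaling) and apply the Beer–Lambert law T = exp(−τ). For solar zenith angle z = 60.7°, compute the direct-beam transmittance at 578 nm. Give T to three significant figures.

0.851

sec 60.7° = 2.0434.
τ = 0.0964 × (550/578)⁴ × 2.0434 = 0.0964 × 0.8199 × 2.0434 = 0.1615.
T = exp(−0.1615) = 0.8509.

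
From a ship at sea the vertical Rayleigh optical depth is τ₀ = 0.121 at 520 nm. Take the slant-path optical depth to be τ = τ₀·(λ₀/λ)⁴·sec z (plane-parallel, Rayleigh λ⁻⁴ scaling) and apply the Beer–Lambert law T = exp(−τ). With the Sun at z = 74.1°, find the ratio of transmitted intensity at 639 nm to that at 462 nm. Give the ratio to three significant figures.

Airmass: sec 74.1° = 3.6502.
τ(639 nm) = 0.121 × (520/639)⁴ × 3.6502 = 0.121 × 0.4385 × 3.6502 = 0.1937.
τ(462 nm) = 0.121 × (520/462)⁴ × 3.6502 = 0.121 × 1.6049 × 3.6502 = 0.7088.
T(639)/T(462) = exp(τ_B − τ_A) = exp(0.5151) = 1.6739.

1.67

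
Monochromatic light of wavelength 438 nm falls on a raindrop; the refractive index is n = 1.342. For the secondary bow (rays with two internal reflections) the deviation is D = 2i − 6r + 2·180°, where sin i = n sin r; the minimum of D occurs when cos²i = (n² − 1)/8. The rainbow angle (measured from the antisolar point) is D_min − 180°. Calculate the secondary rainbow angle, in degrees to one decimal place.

cos²i = (1.80096 − 1)/8 = 0.10012; i = arccos(0.31642) = 71.554°.
sin r = sin 71.554°/1.342 = 0.70687; r = 44.981°.
D_min = 2·71.554° − 6·44.981° + 360° = 233.222°.
Rainbow angle = D_min − 180° = 53.222°.

53.2°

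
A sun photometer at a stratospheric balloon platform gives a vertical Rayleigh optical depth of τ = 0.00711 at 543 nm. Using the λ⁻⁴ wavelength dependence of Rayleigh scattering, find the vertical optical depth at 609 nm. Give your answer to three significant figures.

τ(609 nm) = τ(543 nm) × (543/609)⁴ = 0.00711 × (0.8916)⁴ = 0.00711 × 0.6320 = 0.0045.

0.00449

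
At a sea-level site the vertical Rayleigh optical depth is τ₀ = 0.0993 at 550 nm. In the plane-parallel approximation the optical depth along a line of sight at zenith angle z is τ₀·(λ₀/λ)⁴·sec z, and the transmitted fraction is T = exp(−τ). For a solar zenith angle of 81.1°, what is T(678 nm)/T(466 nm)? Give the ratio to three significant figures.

2.63

Airmass: sec 81.1° = 6.4637.
τ(678 nm) = 0.0993 × (550/678)⁴ × 6.4637 = 0.0993 × 0.4330 × 6.4637 = 0.2779.
τ(466 nm) = 0.0993 × (550/466)⁴ × 6.4637 = 0.0993 × 1.9405 × 6.4637 = 1.2455.
T(678)/T(466) = exp(τ_B − τ_A) = exp(0.9675) = 2.6314.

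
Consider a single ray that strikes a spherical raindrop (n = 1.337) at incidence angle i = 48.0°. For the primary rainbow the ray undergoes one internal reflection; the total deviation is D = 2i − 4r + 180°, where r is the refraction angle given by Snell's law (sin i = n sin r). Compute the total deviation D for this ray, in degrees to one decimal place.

140.9°

sin r = sin 48.0° / 1.337 = 0.7431/1.337 = 0.5558; r = 33.77°.
D = 2·48.0° − 4·33.77° + 180° = 96.00° − 135.07° + 180° = 140.93°.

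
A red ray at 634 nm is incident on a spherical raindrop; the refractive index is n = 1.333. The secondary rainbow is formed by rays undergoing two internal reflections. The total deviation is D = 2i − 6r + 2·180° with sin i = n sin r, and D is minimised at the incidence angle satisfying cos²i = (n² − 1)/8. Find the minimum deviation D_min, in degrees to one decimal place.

230.9°

cos²i = (1.77689 − 1)/8 = 0.09711; i = arccos(0.31163) = 71.843°.
sin r = sin 71.843°/1.333 = 0.71283; r = 45.466°.
D_min = 2·71.843° − 6·45.466° + 360° = 230.891°.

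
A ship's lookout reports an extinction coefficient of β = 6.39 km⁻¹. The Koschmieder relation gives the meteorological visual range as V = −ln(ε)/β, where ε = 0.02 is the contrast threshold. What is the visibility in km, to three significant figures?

V = −ln(0.02) / 6.39 = 3.912 / 6.39 = 0.6122 km.

0.612 km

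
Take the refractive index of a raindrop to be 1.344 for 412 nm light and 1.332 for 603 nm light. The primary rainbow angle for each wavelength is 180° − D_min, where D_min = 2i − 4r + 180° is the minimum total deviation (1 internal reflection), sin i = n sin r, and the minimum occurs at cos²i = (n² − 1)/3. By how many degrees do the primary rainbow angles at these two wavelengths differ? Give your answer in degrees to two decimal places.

At 412 nm (n = 1.344): cos²i = 0.26878 → i = 58.772°, r = 39.512°, D_min = 139.495°, rainbow angle = 40.505°.
At 603 nm (n = 1.332): cos²i = 0.25807 → i = 59.469°, r = 40.290°, D_min = 137.776°, rainbow angle = 42.224°.
Angular width = |40.505° − 42.224°| = 1.719°.

1.72°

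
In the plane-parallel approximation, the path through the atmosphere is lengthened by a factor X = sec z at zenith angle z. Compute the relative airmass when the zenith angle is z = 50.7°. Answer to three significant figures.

X = sec z = 1/cos 50.7° = 1/0.6334 = 1.5788.

1.58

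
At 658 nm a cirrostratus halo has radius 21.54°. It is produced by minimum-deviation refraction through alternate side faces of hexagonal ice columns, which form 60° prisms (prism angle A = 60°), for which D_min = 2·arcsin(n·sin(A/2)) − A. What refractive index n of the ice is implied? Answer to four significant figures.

1.306

Rearranging: n = sin((D_min + A)/2) / sin(A/2).
(D_min + A)/2 = (21.54° + 60°)/2 = 40.770°.
n = sin 40.770° / sin 30° = 0.6530 / 0.5000 = 1.3060.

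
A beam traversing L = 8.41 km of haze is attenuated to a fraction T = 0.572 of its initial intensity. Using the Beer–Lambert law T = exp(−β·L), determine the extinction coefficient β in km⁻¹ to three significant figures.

Beer–Lambert: T = exp(−βL) ⇒ β = −ln(T)/L = −ln(0.572)/8.41 = 0.5586/8.41 = 0.06642 km⁻¹.

0.0664 km⁻¹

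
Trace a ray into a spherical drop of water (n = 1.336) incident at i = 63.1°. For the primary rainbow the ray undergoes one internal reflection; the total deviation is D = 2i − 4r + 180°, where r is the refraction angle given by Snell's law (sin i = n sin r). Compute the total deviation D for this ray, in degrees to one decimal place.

138.7°

sin r = sin 63.1° / 1.336 = 0.8918/1.336 = 0.6675; r = 41.88°.
D = 2·63.1° − 4·41.88° + 180° = 126.20° − 167.50° + 180° = 138.70°.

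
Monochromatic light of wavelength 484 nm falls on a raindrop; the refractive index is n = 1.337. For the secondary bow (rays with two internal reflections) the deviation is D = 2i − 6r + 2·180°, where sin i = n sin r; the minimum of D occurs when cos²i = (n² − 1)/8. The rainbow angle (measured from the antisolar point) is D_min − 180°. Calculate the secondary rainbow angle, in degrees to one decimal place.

51.9°

cos²i = (1.78757 − 1)/8 = 0.09845; i = arccos(0.31376) = 71.714°.
sin r = sin 71.714°/1.337 = 0.71017; r = 45.249°.
D_min = 2·71.714° − 6·45.249° + 360° = 231.934°.
Rainbow angle = D_min − 180° = 51.934°.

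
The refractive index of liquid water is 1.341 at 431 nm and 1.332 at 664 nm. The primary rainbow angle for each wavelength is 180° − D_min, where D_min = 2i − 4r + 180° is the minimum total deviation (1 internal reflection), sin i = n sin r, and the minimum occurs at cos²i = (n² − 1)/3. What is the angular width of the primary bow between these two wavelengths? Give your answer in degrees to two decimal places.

1.29°

At 431 nm (n = 1.341): cos²i = 0.26609 → i = 58.946°, r = 39.705°, D_min = 139.071°, rainbow angle = 40.929°.
At 664 nm (n = 1.332): cos²i = 0.25807 → i = 59.469°, r = 40.290°, D_min = 137.776°, rainbow angle = 42.224°.
Angular width = |40.929° − 42.224°| = 1.295°.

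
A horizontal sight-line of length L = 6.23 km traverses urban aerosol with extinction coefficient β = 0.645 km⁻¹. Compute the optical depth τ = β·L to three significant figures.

τ = β·L = 0.645 × 6.23 = 4.0184.

4.02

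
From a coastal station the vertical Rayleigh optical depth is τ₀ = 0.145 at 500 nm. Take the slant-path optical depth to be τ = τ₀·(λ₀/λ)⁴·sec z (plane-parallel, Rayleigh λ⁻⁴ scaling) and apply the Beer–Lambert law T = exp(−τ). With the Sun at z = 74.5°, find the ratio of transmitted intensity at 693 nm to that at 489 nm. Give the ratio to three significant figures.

Airmass: sec 74.5° = 3.7420.
τ(693 nm) = 0.145 × (500/693)⁴ × 3.7420 = 0.145 × 0.2710 × 3.7420 = 0.1470.
τ(489 nm) = 0.145 × (500/489)⁴ × 3.7420 = 0.145 × 1.0931 × 3.7420 = 0.5931.
T(693)/T(489) = exp(τ_B − τ_A) = exp(0.4460) = 1.5621.

1.56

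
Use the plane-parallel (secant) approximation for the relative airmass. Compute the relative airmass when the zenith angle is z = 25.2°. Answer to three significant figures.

X = sec z = 1/cos 25.2° = 1/0.9048 = 1.1052.

1.11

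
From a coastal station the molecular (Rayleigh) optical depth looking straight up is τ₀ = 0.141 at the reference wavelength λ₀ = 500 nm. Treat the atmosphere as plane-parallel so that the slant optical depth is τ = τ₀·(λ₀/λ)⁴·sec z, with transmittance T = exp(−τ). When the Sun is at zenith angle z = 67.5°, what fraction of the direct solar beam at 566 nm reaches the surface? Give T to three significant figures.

0.799

sec 67.5° = 2.6131.
τ = 0.141 × (500/566)⁴ × 2.6131 = 0.141 × 0.6090 × 2.6131 = 0.2244.
T = exp(−0.2244) = 0.7990.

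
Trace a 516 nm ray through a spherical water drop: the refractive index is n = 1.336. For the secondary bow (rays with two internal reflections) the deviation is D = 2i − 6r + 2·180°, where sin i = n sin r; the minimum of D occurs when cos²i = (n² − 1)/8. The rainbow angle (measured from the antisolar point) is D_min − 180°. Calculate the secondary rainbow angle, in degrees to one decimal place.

51.7°

cos²i = (1.78490 − 1)/8 = 0.09811; i = arccos(0.31323) = 71.746°.
sin r = sin 71.746°/1.336 = 0.71084; r = 45.303°.
D_min = 2·71.746° − 6·45.303° + 360° = 231.674°.
Rainbow angle = D_min − 180° = 51.674°.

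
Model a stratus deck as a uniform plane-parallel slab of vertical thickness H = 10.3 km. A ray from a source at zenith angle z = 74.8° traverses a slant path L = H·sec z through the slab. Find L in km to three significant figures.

sec z = 1/cos 74.8° = 3.8140.
L = 10.3 × 3.8140 = 39.285 km.

39.3 km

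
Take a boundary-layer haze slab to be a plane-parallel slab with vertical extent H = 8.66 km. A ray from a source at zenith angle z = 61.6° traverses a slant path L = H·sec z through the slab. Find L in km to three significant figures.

18.2 km

sec z = 1/cos 61.6° = 2.1025.
L = 8.66 × 2.1025 = 18.208 km.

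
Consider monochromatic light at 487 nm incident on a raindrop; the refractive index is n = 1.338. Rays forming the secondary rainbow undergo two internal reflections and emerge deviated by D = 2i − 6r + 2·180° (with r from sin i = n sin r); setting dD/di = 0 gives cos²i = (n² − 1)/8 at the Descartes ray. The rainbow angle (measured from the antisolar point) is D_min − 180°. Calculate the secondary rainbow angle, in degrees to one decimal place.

cos²i = (1.79024 − 1)/8 = 0.09878; i = arccos(0.31429) = 71.682°.
sin r = sin 71.682°/1.338 = 0.70951; r = 45.195°.
D_min = 2·71.682° − 6·45.195° + 360° = 232.193°.
Rainbow angle = D_min − 180° = 52.193°.

52.2°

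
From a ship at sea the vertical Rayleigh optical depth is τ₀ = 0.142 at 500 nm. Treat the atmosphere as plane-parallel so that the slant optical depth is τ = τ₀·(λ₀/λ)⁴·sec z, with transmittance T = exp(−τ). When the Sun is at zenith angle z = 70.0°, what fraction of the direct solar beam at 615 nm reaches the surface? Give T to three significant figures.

sec 70.0° = 2.9238.
τ = 0.142 × (500/615)⁴ × 2.9238 = 0.142 × 0.4369 × 2.9238 = 0.1814.
T = exp(−0.1814) = 0.8341.

0.834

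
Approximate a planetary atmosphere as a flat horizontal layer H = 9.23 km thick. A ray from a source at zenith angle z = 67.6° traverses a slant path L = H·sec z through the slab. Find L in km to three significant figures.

sec z = 1/cos 67.6° = 2.6242.
L = 9.23 × 2.6242 = 24.221 km.

24.2 km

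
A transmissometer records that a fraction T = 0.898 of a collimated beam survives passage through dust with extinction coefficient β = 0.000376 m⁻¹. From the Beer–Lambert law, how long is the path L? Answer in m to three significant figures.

286 m

Beer–Lambert: T = exp(−βL) ⇒ L = −ln(T)/β = −ln(0.898)/0.000376 = 0.1076/0.000376 = 286.1 m.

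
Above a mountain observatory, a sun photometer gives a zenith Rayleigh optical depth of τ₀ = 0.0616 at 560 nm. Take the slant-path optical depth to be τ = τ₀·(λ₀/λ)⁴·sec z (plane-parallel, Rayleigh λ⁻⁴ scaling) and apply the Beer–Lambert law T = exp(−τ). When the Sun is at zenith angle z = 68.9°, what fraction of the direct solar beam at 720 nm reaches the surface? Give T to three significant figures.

sec 68.9° = 2.7778.
τ = 0.0616 × (560/720)⁴ × 2.7778 = 0.0616 × 0.3660 × 2.7778 = 0.0626.
T = exp(−0.0626) = 0.9393.

0.939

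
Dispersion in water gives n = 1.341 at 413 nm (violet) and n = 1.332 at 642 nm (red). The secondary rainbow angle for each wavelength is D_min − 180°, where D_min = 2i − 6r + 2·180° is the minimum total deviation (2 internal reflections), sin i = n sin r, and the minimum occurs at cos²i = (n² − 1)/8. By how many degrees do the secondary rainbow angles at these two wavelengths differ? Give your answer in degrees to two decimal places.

At 413 nm (n = 1.341): cos²i = 0.09979 → i = 71.586°, r = 45.034°, D_min = 232.966°, rainbow angle = 52.966°.
At 642 nm (n = 1.332): cos²i = 0.09678 → i = 71.875°, r = 45.520°, D_min = 230.628°, rainbow angle = 50.628°.
Angular width = |52.966° − 50.628°| = 2.337°.

2.34°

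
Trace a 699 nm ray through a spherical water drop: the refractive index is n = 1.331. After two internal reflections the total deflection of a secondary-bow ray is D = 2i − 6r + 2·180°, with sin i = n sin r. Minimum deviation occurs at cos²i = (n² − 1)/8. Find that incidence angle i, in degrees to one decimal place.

71.9°

cos²i = (1.331² − 1)/8 = (1.77156 − 1)/8 = 0.09645.
cos i = 0.31056, so i = 71.907°.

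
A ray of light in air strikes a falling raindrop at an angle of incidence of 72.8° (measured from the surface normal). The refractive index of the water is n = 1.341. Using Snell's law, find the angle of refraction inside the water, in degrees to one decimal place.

45.4°

Snell: sin θ_r = sin θ_i / n = sin 72.8° / 1.341 = 0.9553 / 1.341 = 0.7124.
θ_r = arcsin(0.7124) = 45.43°.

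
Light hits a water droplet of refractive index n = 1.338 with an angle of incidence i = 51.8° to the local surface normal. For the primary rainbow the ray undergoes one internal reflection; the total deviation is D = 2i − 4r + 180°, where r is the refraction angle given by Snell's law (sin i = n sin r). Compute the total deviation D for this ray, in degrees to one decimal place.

139.7°

sin r = sin 51.8° / 1.338 = 0.7859/1.338 = 0.5873; r = 35.97°.
D = 2·51.8° − 4·35.97° + 180° = 103.60° − 143.87° + 180° = 139.73°.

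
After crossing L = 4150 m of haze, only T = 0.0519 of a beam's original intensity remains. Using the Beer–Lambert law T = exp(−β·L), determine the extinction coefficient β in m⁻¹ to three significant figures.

Beer–Lambert: T = exp(−βL) ⇒ β = −ln(T)/L = −ln(0.0519)/4150 = 2.9584/4150 = 0.0007129 m⁻¹.

0.000713 m⁻¹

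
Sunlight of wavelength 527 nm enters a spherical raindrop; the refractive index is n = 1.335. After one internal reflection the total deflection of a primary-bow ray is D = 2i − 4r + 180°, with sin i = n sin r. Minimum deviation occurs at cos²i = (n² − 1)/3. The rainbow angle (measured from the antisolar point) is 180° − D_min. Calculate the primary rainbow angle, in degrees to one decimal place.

cos²i = (1.78222 − 1)/3 = 0.26074; i = arccos(0.51063) = 59.294°.
sin r = sin 59.294°/1.335 = 0.64405; r = 40.094°.
D_min = 2·59.294° − 4·40.094° + 180° = 138.212°.
Rainbow angle = 180° − D_min = 41.788°.

41.8°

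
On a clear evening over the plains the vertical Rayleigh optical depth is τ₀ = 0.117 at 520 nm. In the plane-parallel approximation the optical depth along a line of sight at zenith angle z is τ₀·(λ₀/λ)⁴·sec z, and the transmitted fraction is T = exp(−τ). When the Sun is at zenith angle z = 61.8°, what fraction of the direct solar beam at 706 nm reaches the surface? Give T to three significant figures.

sec 61.8° = 2.1162.
τ = 0.117 × (520/706)⁴ × 2.1162 = 0.117 × 0.2943 × 2.1162 = 0.0729.
T = exp(−0.0729) = 0.9297.

0.930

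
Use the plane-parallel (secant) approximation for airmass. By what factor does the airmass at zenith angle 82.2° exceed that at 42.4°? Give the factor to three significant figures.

X(82.2°)/X(42.4°) = sec 82.2° / sec 42.4° = cos 42.4° / cos 82.2° = 0.7385/0.1357 = 5.4412.

5.44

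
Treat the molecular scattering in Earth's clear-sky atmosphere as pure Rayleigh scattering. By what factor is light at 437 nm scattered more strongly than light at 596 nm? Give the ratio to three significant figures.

3.46

Rayleigh scattering ∝ λ⁻⁴, so the ratio of coefficients is the inverse fourth power of the wavelength ratio.
σ(437)/σ(596) = (596/437)⁴ = (1.3638)⁴ = 3.46.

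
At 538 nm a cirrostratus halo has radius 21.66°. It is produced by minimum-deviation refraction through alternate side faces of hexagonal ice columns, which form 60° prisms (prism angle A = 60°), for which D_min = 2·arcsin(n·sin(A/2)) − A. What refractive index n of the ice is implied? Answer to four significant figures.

Rearranging: n = sin((D_min + A)/2) / sin(A/2).
(D_min + A)/2 = (21.66° + 60°)/2 = 40.830°.
n = sin 40.830° / sin 30° = 0.6538 / 0.5000 = 1.3076.

1.308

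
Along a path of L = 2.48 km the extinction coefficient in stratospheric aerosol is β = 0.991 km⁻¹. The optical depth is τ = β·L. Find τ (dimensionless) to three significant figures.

τ = β·L = 0.991 × 2.48 = 2.4577.

2.46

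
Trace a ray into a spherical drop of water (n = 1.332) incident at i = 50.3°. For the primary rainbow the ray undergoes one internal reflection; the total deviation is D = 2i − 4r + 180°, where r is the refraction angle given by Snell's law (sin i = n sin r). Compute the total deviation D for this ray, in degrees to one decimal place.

sin r = sin 50.3° / 1.332 = 0.7694/1.332 = 0.5776; r = 35.28°.
D = 2·50.3° − 4·35.28° + 180° = 100.60° − 141.14° + 180° = 139.46°.

139.5°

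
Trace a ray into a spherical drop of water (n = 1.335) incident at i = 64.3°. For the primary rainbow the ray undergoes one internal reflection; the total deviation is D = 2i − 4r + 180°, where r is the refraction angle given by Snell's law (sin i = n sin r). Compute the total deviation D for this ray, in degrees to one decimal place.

138.8°

sin r = sin 64.3° / 1.335 = 0.9011/1.335 = 0.6750; r = 42.45°.
D = 2·64.3° − 4·42.45° + 180° = 128.60° − 169.81° + 180° = 138.79°.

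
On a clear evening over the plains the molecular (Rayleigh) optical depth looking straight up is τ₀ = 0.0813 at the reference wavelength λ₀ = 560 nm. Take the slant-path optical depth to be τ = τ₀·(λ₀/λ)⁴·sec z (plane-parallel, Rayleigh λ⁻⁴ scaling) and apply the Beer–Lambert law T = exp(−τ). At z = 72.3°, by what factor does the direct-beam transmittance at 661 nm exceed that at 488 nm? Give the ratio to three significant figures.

Airmass: sec 72.3° = 3.2891.
τ(661 nm) = 0.0813 × (560/661)⁴ × 3.2891 = 0.0813 × 0.5152 × 3.2891 = 0.1378.
τ(488 nm) = 0.0813 × (560/488)⁴ × 3.2891 = 0.0813 × 1.7341 × 3.2891 = 0.4637.
T(661)/T(488) = exp(τ_B − τ_A) = exp(0.3259) = 1.3853.

1.39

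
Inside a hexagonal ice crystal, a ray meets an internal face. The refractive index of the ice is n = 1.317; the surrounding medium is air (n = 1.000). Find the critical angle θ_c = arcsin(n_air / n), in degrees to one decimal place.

sin θ_c = n_air / n = 1.000 / 1.317 = 0.7593.
θ_c = arcsin(0.7593) = 49.40°.

49.4°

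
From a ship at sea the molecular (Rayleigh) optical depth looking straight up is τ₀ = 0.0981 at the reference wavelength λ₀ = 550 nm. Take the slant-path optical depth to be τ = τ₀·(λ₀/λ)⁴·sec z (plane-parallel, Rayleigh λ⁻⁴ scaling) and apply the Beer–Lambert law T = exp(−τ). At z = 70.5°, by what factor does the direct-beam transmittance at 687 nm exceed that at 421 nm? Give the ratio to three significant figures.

2.09

Airmass: sec 70.5° = 2.9957.
τ(687 nm) = 0.0981 × (550/687)⁴ × 2.9957 = 0.0981 × 0.4108 × 2.9957 = 0.1207.
τ(421 nm) = 0.0981 × (550/421)⁴ × 2.9957 = 0.0981 × 2.9129 × 2.9957 = 0.8560.
T(687)/T(421) = exp(τ_B − τ_A) = exp(0.7353) = 2.0861.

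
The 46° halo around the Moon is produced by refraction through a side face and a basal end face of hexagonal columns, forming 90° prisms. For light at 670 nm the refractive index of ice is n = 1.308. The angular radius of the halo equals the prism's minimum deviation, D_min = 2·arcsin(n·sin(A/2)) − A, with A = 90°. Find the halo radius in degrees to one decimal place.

45.3°

n·sin(A/2) = 1.308 × sin 45° = 1.308 × 0.7071 = 0.9249.
D_min = 2·arcsin(0.9249) − 90° = 2 × 67.653° − 90° = 45.305°.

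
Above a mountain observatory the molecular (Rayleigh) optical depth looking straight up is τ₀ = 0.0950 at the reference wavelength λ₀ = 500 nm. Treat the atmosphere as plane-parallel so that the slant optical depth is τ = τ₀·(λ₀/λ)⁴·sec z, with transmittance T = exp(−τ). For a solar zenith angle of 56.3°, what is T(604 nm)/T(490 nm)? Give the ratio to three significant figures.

1.11

Airmass: sec 56.3° = 1.8023.
τ(604 nm) = 0.0950 × (500/604)⁴ × 1.8023 = 0.0950 × 0.4696 × 1.8023 = 0.0804.
τ(490 nm) = 0.0950 × (500/490)⁴ × 1.8023 = 0.0950 × 1.0842 × 1.8023 = 0.1856.
T(604)/T(490) = exp(τ_B − τ_A) = exp(0.1052) = 1.1110.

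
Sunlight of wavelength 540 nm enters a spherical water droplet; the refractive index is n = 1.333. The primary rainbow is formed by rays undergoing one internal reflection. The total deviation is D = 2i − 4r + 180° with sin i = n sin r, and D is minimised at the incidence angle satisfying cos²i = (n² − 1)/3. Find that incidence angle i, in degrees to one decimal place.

cos²i = (1.333² − 1)/3 = (1.77689 − 1)/3 = 0.25896.
cos i = 0.50888, so i = 59.410°.

59.4°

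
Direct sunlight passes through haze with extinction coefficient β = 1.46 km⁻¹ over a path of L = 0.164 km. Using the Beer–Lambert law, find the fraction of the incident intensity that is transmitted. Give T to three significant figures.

τ = β·L = 1.46 × 0.164 = 0.2394.
T = exp(−0.2394) = 0.7871.

0.787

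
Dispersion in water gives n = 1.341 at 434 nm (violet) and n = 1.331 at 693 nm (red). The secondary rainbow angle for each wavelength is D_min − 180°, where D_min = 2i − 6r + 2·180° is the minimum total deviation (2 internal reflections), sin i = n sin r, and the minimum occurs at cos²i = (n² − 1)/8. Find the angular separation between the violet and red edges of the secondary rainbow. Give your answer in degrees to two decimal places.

At 434 nm (n = 1.341): cos²i = 0.09979 → i = 71.586°, r = 45.034°, D_min = 232.966°, rainbow angle = 52.966°.
At 693 nm (n = 1.331): cos²i = 0.09645 → i = 71.907°, r = 45.575°, D_min = 230.365°, rainbow angle = 50.365°.
Angular width = |52.966° − 50.365°| = 2.601°.

2.60°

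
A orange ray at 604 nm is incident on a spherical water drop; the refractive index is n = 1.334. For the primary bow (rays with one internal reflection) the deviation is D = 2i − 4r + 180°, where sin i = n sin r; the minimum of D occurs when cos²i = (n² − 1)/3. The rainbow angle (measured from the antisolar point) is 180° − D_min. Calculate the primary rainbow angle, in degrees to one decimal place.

cos²i = (1.77956 − 1)/3 = 0.25985; i = arccos(0.50976) = 59.352°.
sin r = sin 59.352°/1.334 = 0.64492; r = 40.159°.
D_min = 2·59.352° − 4·40.159° + 180° = 138.067°.
Rainbow angle = 180° − D_min = 41.933°.

41.9°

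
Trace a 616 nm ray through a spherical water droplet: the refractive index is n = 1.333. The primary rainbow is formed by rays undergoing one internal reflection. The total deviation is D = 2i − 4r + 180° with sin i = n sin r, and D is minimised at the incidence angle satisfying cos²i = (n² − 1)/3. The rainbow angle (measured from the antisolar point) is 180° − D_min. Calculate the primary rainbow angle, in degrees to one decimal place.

42.1°

cos²i = (1.77689 − 1)/3 = 0.25896; i = arccos(0.50888) = 59.410°.
sin r = sin 59.410°/1.333 = 0.64579; r = 40.225°.
D_min = 2·59.410° − 4·40.225° + 180° = 137.922°.
Rainbow angle = 180° − D_min = 42.078°.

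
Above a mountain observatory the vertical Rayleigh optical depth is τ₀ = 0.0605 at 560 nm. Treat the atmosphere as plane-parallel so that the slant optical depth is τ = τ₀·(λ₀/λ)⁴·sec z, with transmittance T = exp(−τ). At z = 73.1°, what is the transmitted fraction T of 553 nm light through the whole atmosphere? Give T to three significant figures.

sec 73.1° = 3.4399.
τ = 0.0605 × (560/553)⁴ × 3.4399 = 0.0605 × 1.0516 × 3.4399 = 0.2189.
T = exp(−0.2189) = 0.8034.

0.803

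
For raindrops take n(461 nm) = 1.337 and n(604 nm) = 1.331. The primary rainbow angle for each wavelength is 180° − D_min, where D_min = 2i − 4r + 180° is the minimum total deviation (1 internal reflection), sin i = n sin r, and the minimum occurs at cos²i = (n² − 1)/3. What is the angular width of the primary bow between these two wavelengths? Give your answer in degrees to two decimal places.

At 461 nm (n = 1.337): cos²i = 0.26252 → i = 59.178°, r = 39.964°, D_min = 138.500°, rainbow angle = 41.500°.
At 604 nm (n = 1.331): cos²i = 0.25719 → i = 59.527°, r = 40.356°, D_min = 137.630°, rainbow angle = 42.370°.
Angular width = |41.500° − 42.370°| = 0.870°.

0.87°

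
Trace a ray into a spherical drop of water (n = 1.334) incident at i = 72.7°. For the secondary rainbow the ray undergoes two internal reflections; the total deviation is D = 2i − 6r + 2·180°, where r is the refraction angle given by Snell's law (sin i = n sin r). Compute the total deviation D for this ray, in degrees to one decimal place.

sin r = sin 72.7° / 1.334 = 0.9548/1.334 = 0.7157; r = 45.70°.
D = 2·72.7° − 6·45.70° + 2·180° = 145.40° − 274.21° + 360° = 231.19°.

231.2°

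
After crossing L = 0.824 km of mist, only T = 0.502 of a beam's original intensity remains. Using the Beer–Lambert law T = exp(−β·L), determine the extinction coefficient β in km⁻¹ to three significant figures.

Beer–Lambert: T = exp(−βL) ⇒ β = −ln(T)/L = −ln(0.502)/0.824 = 0.6892/0.824 = 0.8364 km⁻¹.

0.836 km⁻¹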